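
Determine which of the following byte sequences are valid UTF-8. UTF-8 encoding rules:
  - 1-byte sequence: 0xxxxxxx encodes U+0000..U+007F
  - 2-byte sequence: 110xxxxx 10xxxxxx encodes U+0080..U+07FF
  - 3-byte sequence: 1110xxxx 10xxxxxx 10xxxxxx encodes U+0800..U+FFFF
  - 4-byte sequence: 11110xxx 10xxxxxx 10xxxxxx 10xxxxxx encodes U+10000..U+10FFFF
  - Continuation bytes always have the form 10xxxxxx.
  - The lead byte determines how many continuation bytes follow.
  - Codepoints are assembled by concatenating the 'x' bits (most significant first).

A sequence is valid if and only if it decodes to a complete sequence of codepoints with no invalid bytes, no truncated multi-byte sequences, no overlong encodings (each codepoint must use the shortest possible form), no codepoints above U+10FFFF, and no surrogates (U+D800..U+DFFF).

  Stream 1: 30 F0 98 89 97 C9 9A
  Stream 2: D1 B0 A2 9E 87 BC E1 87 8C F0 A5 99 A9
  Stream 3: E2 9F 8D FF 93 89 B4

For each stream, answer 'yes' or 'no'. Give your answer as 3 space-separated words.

Answer: yes no no

Derivation:
Stream 1: decodes cleanly. VALID
Stream 2: error at byte offset 2. INVALID
Stream 3: error at byte offset 3. INVALID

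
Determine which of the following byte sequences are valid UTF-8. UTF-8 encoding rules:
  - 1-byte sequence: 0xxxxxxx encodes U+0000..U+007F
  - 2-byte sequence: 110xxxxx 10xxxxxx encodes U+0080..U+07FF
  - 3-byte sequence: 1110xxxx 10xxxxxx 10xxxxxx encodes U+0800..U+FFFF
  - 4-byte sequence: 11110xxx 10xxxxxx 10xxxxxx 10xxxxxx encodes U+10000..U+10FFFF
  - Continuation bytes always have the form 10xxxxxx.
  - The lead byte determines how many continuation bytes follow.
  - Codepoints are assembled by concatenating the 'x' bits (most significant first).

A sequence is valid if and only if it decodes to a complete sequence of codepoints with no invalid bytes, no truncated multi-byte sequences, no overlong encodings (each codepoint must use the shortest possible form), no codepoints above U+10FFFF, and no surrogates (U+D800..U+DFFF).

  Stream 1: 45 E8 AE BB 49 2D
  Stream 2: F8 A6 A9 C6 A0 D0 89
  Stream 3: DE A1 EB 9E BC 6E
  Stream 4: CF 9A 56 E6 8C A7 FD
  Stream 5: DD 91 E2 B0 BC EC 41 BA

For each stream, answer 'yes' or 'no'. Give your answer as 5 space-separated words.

Stream 1: decodes cleanly. VALID
Stream 2: error at byte offset 0. INVALID
Stream 3: decodes cleanly. VALID
Stream 4: error at byte offset 6. INVALID
Stream 5: error at byte offset 6. INVALID

Answer: yes no yes no no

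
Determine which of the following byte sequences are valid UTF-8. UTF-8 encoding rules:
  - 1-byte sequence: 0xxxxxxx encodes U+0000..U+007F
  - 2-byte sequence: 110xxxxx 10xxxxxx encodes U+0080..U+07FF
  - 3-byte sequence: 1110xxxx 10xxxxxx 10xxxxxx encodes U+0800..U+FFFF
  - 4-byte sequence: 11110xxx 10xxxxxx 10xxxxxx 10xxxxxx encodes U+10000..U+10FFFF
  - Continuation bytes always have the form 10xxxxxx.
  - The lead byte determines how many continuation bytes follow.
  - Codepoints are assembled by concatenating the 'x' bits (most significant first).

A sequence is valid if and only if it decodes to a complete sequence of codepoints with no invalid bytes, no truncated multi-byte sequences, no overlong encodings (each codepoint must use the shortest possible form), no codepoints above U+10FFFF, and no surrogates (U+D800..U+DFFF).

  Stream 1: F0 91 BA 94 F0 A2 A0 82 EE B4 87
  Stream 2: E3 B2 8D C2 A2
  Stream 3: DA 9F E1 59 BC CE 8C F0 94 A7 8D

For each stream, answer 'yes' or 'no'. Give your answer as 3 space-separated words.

Stream 1: decodes cleanly. VALID
Stream 2: decodes cleanly. VALID
Stream 3: error at byte offset 3. INVALID

Answer: yes yes no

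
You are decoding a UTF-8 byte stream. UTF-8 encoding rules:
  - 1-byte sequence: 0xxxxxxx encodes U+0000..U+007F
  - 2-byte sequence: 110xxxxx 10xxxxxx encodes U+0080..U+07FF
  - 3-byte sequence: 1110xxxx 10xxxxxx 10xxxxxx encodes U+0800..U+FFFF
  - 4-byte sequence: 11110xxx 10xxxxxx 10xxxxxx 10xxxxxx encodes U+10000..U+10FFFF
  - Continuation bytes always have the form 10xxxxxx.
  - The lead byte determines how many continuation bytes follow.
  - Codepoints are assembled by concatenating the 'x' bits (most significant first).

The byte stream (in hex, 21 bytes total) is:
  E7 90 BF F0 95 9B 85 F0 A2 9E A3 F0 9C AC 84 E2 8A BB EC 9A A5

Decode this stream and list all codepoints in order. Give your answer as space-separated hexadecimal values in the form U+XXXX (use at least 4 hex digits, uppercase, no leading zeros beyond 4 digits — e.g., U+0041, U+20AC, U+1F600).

Byte[0]=E7: 3-byte lead, need 2 cont bytes. acc=0x7
Byte[1]=90: continuation. acc=(acc<<6)|0x10=0x1D0
Byte[2]=BF: continuation. acc=(acc<<6)|0x3F=0x743F
Completed: cp=U+743F (starts at byte 0)
Byte[3]=F0: 4-byte lead, need 3 cont bytes. acc=0x0
Byte[4]=95: continuation. acc=(acc<<6)|0x15=0x15
Byte[5]=9B: continuation. acc=(acc<<6)|0x1B=0x55B
Byte[6]=85: continuation. acc=(acc<<6)|0x05=0x156C5
Completed: cp=U+156C5 (starts at byte 3)
Byte[7]=F0: 4-byte lead, need 3 cont bytes. acc=0x0
Byte[8]=A2: continuation. acc=(acc<<6)|0x22=0x22
Byte[9]=9E: continuation. acc=(acc<<6)|0x1E=0x89E
Byte[10]=A3: continuation. acc=(acc<<6)|0x23=0x227A3
Completed: cp=U+227A3 (starts at byte 7)
Byte[11]=F0: 4-byte lead, need 3 cont bytes. acc=0x0
Byte[12]=9C: continuation. acc=(acc<<6)|0x1C=0x1C
Byte[13]=AC: continuation. acc=(acc<<6)|0x2C=0x72C
Byte[14]=84: continuation. acc=(acc<<6)|0x04=0x1CB04
Completed: cp=U+1CB04 (starts at byte 11)
Byte[15]=E2: 3-byte lead, need 2 cont bytes. acc=0x2
Byte[16]=8A: continuation. acc=(acc<<6)|0x0A=0x8A
Byte[17]=BB: continuation. acc=(acc<<6)|0x3B=0x22BB
Completed: cp=U+22BB (starts at byte 15)
Byte[18]=EC: 3-byte lead, need 2 cont bytes. acc=0xC
Byte[19]=9A: continuation. acc=(acc<<6)|0x1A=0x31A
Byte[20]=A5: continuation. acc=(acc<<6)|0x25=0xC6A5
Completed: cp=U+C6A5 (starts at byte 18)

Answer: U+743F U+156C5 U+227A3 U+1CB04 U+22BB U+C6A5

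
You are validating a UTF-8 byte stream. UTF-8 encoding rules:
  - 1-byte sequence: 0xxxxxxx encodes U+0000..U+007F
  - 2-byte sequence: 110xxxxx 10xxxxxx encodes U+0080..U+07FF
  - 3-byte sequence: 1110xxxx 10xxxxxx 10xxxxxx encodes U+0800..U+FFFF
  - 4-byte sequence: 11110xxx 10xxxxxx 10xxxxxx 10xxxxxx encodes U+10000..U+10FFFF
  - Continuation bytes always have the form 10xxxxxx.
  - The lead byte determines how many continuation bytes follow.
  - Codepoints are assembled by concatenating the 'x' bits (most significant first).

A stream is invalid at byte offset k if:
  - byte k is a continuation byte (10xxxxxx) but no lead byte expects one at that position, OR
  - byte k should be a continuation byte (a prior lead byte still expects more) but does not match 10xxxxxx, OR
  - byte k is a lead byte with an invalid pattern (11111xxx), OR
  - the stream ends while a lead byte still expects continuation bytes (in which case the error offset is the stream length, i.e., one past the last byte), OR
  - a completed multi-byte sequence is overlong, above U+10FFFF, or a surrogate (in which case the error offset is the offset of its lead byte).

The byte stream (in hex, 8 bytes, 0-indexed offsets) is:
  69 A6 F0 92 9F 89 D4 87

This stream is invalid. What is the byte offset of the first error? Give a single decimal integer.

Byte[0]=69: 1-byte ASCII. cp=U+0069
Byte[1]=A6: INVALID lead byte (not 0xxx/110x/1110/11110)

Answer: 1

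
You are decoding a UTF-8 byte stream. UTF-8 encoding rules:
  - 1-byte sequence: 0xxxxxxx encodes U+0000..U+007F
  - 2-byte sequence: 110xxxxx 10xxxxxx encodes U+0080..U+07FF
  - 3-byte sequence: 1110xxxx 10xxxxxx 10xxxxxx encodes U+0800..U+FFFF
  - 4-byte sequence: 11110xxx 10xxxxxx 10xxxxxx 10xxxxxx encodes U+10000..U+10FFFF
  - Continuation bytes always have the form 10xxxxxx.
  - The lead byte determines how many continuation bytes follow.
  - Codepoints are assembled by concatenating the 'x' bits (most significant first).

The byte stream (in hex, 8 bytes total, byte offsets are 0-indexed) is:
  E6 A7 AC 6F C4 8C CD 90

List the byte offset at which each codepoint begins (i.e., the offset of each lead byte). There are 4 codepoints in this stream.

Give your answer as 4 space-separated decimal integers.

Answer: 0 3 4 6

Derivation:
Byte[0]=E6: 3-byte lead, need 2 cont bytes. acc=0x6
Byte[1]=A7: continuation. acc=(acc<<6)|0x27=0x1A7
Byte[2]=AC: continuation. acc=(acc<<6)|0x2C=0x69EC
Completed: cp=U+69EC (starts at byte 0)
Byte[3]=6F: 1-byte ASCII. cp=U+006F
Byte[4]=C4: 2-byte lead, need 1 cont bytes. acc=0x4
Byte[5]=8C: continuation. acc=(acc<<6)|0x0C=0x10C
Completed: cp=U+010C (starts at byte 4)
Byte[6]=CD: 2-byte lead, need 1 cont bytes. acc=0xD
Byte[7]=90: continuation. acc=(acc<<6)|0x10=0x350
Completed: cp=U+0350 (starts at byte 6)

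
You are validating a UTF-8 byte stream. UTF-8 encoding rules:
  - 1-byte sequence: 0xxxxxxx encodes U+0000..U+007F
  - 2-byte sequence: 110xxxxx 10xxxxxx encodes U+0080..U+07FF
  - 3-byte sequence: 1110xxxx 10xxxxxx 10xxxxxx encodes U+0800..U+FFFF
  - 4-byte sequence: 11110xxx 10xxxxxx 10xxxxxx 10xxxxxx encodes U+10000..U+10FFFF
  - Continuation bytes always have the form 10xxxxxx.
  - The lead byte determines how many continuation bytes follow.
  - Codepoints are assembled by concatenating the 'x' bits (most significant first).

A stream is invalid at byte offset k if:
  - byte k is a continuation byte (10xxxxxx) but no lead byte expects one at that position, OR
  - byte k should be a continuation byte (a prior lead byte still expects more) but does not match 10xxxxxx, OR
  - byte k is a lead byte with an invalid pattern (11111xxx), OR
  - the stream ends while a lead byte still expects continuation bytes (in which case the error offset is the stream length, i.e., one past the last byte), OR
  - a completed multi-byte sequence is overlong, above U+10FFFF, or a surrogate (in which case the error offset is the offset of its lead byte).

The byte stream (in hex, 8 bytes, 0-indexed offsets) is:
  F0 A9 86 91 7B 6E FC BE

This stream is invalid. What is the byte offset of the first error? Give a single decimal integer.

Answer: 6

Derivation:
Byte[0]=F0: 4-byte lead, need 3 cont bytes. acc=0x0
Byte[1]=A9: continuation. acc=(acc<<6)|0x29=0x29
Byte[2]=86: continuation. acc=(acc<<6)|0x06=0xA46
Byte[3]=91: continuation. acc=(acc<<6)|0x11=0x29191
Completed: cp=U+29191 (starts at byte 0)
Byte[4]=7B: 1-byte ASCII. cp=U+007B
Byte[5]=6E: 1-byte ASCII. cp=U+006E
Byte[6]=FC: INVALID lead byte (not 0xxx/110x/1110/11110)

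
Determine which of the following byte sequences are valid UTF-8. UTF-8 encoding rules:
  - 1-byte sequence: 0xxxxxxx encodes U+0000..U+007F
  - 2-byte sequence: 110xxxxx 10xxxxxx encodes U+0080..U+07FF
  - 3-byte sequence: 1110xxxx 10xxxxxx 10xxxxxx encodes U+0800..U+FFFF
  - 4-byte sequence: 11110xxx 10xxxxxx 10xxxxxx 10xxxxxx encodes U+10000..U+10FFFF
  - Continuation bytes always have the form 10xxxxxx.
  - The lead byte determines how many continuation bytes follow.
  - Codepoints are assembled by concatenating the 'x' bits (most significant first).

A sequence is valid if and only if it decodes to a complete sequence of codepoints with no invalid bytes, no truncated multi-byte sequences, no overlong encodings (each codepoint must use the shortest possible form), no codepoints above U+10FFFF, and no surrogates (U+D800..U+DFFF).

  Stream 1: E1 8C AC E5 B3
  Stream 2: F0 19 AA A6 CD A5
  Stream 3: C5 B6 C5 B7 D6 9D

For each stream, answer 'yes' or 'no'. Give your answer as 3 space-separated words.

Stream 1: error at byte offset 5. INVALID
Stream 2: error at byte offset 1. INVALID
Stream 3: decodes cleanly. VALID

Answer: no no yes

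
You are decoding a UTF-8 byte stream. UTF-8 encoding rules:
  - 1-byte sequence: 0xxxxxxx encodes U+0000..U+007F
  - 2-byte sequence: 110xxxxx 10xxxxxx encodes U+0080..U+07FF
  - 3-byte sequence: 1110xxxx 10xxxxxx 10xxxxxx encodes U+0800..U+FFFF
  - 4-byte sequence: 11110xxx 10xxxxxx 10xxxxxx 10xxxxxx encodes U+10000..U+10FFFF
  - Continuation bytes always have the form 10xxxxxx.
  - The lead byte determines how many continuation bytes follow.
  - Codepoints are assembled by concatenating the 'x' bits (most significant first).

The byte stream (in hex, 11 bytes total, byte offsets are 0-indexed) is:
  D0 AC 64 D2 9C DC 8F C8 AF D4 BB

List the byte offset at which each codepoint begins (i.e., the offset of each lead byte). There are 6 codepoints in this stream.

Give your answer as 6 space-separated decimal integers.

Answer: 0 2 3 5 7 9

Derivation:
Byte[0]=D0: 2-byte lead, need 1 cont bytes. acc=0x10
Byte[1]=AC: continuation. acc=(acc<<6)|0x2C=0x42C
Completed: cp=U+042C (starts at byte 0)
Byte[2]=64: 1-byte ASCII. cp=U+0064
Byte[3]=D2: 2-byte lead, need 1 cont bytes. acc=0x12
Byte[4]=9C: continuation. acc=(acc<<6)|0x1C=0x49C
Completed: cp=U+049C (starts at byte 3)
Byte[5]=DC: 2-byte lead, need 1 cont bytes. acc=0x1C
Byte[6]=8F: continuation. acc=(acc<<6)|0x0F=0x70F
Completed: cp=U+070F (starts at byte 5)
Byte[7]=C8: 2-byte lead, need 1 cont bytes. acc=0x8
Byte[8]=AF: continuation. acc=(acc<<6)|0x2F=0x22F
Completed: cp=U+022F (starts at byte 7)
Byte[9]=D4: 2-byte lead, need 1 cont bytes. acc=0x14
Byte[10]=BB: continuation. acc=(acc<<6)|0x3B=0x53B
Completed: cp=U+053B (starts at byte 9)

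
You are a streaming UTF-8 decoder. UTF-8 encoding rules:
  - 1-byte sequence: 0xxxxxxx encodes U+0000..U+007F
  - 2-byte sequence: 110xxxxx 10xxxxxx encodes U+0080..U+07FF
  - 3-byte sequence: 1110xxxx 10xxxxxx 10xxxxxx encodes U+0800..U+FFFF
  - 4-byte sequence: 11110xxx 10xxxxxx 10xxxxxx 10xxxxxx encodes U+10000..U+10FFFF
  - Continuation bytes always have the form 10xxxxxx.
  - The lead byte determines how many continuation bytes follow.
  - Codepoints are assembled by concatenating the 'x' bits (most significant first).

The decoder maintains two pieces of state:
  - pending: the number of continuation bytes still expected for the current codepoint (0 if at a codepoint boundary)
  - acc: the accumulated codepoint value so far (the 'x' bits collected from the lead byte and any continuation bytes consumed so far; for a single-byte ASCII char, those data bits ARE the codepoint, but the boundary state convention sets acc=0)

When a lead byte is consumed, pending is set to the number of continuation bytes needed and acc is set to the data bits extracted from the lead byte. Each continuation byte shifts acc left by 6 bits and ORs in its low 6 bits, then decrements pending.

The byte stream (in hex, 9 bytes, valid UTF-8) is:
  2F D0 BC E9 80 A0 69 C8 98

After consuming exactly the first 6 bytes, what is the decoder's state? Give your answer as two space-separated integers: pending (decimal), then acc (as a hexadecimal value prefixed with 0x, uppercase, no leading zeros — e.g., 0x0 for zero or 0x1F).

Byte[0]=2F: 1-byte. pending=0, acc=0x0
Byte[1]=D0: 2-byte lead. pending=1, acc=0x10
Byte[2]=BC: continuation. acc=(acc<<6)|0x3C=0x43C, pending=0
Byte[3]=E9: 3-byte lead. pending=2, acc=0x9
Byte[4]=80: continuation. acc=(acc<<6)|0x00=0x240, pending=1
Byte[5]=A0: continuation. acc=(acc<<6)|0x20=0x9020, pending=0

Answer: 0 0x9020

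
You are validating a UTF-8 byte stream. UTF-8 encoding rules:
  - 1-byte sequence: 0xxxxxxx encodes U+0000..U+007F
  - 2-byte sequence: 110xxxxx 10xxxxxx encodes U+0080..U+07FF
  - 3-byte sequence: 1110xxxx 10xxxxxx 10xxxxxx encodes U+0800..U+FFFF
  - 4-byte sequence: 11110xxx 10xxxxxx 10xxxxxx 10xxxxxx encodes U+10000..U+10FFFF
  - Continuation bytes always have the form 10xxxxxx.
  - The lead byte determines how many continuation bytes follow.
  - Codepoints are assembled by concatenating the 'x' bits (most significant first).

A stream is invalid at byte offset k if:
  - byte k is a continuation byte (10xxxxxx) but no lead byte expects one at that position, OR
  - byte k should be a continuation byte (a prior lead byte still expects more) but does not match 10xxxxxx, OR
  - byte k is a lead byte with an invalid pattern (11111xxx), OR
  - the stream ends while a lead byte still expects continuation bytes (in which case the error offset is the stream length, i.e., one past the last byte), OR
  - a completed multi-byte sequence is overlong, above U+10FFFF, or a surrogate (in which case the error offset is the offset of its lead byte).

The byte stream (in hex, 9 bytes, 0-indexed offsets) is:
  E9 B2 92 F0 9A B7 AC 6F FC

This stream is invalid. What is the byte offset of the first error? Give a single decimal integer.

Answer: 8

Derivation:
Byte[0]=E9: 3-byte lead, need 2 cont bytes. acc=0x9
Byte[1]=B2: continuation. acc=(acc<<6)|0x32=0x272
Byte[2]=92: continuation. acc=(acc<<6)|0x12=0x9C92
Completed: cp=U+9C92 (starts at byte 0)
Byte[3]=F0: 4-byte lead, need 3 cont bytes. acc=0x0
Byte[4]=9A: continuation. acc=(acc<<6)|0x1A=0x1A
Byte[5]=B7: continuation. acc=(acc<<6)|0x37=0x6B7
Byte[6]=AC: continuation. acc=(acc<<6)|0x2C=0x1ADEC
Completed: cp=U+1ADEC (starts at byte 3)
Byte[7]=6F: 1-byte ASCII. cp=U+006F
Byte[8]=FC: INVALID lead byte (not 0xxx/110x/1110/11110)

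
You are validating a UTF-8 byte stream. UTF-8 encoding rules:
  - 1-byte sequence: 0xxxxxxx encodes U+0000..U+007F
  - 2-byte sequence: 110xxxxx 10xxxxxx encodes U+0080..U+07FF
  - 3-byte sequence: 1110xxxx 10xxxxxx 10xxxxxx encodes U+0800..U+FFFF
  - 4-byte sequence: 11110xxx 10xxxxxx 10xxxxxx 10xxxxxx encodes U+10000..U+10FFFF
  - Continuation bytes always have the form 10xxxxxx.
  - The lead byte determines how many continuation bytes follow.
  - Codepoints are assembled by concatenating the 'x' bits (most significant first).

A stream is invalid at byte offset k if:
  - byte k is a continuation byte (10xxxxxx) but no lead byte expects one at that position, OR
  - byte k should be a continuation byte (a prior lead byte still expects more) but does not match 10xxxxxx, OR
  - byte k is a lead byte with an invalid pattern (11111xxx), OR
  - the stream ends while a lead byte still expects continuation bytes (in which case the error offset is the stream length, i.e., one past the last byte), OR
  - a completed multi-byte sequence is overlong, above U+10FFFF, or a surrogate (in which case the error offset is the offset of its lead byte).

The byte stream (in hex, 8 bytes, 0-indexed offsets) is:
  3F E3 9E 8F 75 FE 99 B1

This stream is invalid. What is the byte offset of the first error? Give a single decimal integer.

Byte[0]=3F: 1-byte ASCII. cp=U+003F
Byte[1]=E3: 3-byte lead, need 2 cont bytes. acc=0x3
Byte[2]=9E: continuation. acc=(acc<<6)|0x1E=0xDE
Byte[3]=8F: continuation. acc=(acc<<6)|0x0F=0x378F
Completed: cp=U+378F (starts at byte 1)
Byte[4]=75: 1-byte ASCII. cp=U+0075
Byte[5]=FE: INVALID lead byte (not 0xxx/110x/1110/11110)

Answer: 5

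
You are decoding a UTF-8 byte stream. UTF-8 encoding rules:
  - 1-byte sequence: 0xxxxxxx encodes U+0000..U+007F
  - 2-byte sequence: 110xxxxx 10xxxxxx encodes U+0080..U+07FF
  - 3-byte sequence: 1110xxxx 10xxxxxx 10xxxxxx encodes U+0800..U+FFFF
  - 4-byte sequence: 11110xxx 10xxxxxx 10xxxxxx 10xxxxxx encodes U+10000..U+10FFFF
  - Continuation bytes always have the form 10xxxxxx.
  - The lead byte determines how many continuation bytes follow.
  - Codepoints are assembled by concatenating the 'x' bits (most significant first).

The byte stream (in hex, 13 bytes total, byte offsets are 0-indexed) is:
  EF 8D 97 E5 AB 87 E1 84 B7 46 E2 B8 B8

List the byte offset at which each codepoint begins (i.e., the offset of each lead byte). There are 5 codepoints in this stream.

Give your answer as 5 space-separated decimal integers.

Byte[0]=EF: 3-byte lead, need 2 cont bytes. acc=0xF
Byte[1]=8D: continuation. acc=(acc<<6)|0x0D=0x3CD
Byte[2]=97: continuation. acc=(acc<<6)|0x17=0xF357
Completed: cp=U+F357 (starts at byte 0)
Byte[3]=E5: 3-byte lead, need 2 cont bytes. acc=0x5
Byte[4]=AB: continuation. acc=(acc<<6)|0x2B=0x16B
Byte[5]=87: continuation. acc=(acc<<6)|0x07=0x5AC7
Completed: cp=U+5AC7 (starts at byte 3)
Byte[6]=E1: 3-byte lead, need 2 cont bytes. acc=0x1
Byte[7]=84: continuation. acc=(acc<<6)|0x04=0x44
Byte[8]=B7: continuation. acc=(acc<<6)|0x37=0x1137
Completed: cp=U+1137 (starts at byte 6)
Byte[9]=46: 1-byte ASCII. cp=U+0046
Byte[10]=E2: 3-byte lead, need 2 cont bytes. acc=0x2
Byte[11]=B8: continuation. acc=(acc<<6)|0x38=0xB8
Byte[12]=B8: continuation. acc=(acc<<6)|0x38=0x2E38
Completed: cp=U+2E38 (starts at byte 10)

Answer: 0 3 6 9 10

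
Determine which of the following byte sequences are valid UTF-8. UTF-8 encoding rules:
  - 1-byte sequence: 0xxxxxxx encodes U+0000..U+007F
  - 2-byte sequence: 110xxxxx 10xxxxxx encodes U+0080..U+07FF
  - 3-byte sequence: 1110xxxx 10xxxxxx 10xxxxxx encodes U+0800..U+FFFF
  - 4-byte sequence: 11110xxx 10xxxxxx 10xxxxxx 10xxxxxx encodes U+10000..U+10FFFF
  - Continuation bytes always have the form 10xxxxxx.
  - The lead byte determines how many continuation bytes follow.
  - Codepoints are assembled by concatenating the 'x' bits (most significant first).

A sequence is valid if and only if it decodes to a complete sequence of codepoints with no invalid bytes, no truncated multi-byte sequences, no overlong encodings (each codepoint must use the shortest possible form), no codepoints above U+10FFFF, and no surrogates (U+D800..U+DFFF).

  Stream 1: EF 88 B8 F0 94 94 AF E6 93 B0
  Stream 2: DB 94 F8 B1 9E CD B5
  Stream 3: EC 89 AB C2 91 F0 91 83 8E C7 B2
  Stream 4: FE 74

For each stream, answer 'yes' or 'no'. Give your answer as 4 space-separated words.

Answer: yes no yes no

Derivation:
Stream 1: decodes cleanly. VALID
Stream 2: error at byte offset 2. INVALID
Stream 3: decodes cleanly. VALID
Stream 4: error at byte offset 0. INVALID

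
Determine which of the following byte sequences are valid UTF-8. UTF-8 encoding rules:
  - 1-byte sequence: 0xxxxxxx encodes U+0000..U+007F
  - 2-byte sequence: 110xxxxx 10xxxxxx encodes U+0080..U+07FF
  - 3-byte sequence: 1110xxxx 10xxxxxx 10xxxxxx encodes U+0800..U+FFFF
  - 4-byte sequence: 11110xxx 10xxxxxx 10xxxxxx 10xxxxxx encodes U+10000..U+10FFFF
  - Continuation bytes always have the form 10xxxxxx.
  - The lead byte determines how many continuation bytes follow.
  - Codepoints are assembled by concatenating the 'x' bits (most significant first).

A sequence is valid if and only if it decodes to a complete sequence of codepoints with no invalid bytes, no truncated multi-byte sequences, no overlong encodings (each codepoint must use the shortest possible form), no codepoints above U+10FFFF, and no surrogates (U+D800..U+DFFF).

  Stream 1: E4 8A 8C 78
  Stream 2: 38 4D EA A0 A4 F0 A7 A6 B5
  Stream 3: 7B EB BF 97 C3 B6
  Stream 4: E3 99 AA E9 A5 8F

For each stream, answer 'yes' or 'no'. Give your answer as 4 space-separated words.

Answer: yes yes yes yes

Derivation:
Stream 1: decodes cleanly. VALID
Stream 2: decodes cleanly. VALID
Stream 3: decodes cleanly. VALID
Stream 4: decodes cleanly. VALID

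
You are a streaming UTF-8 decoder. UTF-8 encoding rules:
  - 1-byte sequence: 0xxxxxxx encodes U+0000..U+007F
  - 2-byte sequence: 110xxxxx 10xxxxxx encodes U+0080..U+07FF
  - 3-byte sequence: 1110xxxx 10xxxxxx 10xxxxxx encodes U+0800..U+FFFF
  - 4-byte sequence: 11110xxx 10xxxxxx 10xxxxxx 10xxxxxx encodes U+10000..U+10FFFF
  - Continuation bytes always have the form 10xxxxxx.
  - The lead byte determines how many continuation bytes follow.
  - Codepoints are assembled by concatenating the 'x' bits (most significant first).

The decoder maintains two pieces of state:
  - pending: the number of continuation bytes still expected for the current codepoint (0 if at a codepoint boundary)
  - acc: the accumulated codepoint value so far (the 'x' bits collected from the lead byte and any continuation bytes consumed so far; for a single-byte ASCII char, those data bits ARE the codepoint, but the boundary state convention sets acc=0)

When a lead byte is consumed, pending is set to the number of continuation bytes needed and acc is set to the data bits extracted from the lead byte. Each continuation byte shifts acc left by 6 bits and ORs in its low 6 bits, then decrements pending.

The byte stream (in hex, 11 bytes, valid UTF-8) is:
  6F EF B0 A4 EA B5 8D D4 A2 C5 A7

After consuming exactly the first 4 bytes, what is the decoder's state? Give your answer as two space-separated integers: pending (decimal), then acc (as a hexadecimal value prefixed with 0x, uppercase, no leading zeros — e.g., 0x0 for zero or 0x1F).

Byte[0]=6F: 1-byte. pending=0, acc=0x0
Byte[1]=EF: 3-byte lead. pending=2, acc=0xF
Byte[2]=B0: continuation. acc=(acc<<6)|0x30=0x3F0, pending=1
Byte[3]=A4: continuation. acc=(acc<<6)|0x24=0xFC24, pending=0

Answer: 0 0xFC24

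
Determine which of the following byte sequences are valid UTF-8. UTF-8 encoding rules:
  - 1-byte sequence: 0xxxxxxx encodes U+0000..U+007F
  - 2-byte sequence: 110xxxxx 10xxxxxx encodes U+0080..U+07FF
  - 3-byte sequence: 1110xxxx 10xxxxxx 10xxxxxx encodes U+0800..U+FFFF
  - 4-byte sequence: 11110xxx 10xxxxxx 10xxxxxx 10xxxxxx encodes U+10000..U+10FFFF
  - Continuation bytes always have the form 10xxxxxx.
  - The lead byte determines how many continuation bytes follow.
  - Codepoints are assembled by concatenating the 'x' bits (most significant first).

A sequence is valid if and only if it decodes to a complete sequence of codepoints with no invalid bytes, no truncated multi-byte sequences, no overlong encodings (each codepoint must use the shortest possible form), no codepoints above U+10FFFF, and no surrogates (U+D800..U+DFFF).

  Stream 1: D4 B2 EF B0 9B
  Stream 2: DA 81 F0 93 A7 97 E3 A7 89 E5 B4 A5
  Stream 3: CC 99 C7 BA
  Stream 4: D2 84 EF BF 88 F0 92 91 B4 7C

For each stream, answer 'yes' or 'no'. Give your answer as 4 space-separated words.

Answer: yes yes yes yes

Derivation:
Stream 1: decodes cleanly. VALID
Stream 2: decodes cleanly. VALID
Stream 3: decodes cleanly. VALID
Stream 4: decodes cleanly. VALID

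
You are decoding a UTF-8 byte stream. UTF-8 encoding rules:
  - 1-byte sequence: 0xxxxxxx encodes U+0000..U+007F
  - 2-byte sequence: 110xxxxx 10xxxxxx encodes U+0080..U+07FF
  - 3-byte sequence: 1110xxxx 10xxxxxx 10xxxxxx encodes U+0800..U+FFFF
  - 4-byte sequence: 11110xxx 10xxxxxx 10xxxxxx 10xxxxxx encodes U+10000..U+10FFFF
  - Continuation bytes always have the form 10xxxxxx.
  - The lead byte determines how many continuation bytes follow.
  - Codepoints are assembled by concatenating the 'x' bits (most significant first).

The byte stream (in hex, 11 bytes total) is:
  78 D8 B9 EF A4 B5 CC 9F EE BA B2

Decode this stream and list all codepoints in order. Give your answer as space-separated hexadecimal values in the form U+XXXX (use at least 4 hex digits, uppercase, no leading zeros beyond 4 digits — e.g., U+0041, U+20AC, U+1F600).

Answer: U+0078 U+0639 U+F935 U+031F U+EEB2

Derivation:
Byte[0]=78: 1-byte ASCII. cp=U+0078
Byte[1]=D8: 2-byte lead, need 1 cont bytes. acc=0x18
Byte[2]=B9: continuation. acc=(acc<<6)|0x39=0x639
Completed: cp=U+0639 (starts at byte 1)
Byte[3]=EF: 3-byte lead, need 2 cont bytes. acc=0xF
Byte[4]=A4: continuation. acc=(acc<<6)|0x24=0x3E4
Byte[5]=B5: continuation. acc=(acc<<6)|0x35=0xF935
Completed: cp=U+F935 (starts at byte 3)
Byte[6]=CC: 2-byte lead, need 1 cont bytes. acc=0xC
Byte[7]=9F: continuation. acc=(acc<<6)|0x1F=0x31F
Completed: cp=U+031F (starts at byte 6)
Byte[8]=EE: 3-byte lead, need 2 cont bytes. acc=0xE
Byte[9]=BA: continuation. acc=(acc<<6)|0x3A=0x3BA
Byte[10]=B2: continuation. acc=(acc<<6)|0x32=0xEEB2
Completed: cp=U+EEB2 (starts at byte 8)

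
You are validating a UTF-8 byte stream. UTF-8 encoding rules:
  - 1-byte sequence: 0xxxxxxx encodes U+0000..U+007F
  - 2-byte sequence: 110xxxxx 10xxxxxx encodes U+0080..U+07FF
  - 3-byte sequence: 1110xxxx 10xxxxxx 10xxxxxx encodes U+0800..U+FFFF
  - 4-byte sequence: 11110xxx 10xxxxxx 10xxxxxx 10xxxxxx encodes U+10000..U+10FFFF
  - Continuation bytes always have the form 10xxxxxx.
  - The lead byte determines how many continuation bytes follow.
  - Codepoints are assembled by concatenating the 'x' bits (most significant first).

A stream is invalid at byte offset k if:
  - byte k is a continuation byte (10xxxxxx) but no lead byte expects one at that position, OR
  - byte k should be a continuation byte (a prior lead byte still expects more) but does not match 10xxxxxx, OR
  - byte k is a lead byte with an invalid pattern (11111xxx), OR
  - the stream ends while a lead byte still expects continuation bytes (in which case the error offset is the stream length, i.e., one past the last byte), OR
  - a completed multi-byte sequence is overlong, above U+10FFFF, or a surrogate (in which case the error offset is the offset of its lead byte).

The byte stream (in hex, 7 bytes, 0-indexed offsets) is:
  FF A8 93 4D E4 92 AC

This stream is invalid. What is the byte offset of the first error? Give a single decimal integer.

Answer: 0

Derivation:
Byte[0]=FF: INVALID lead byte (not 0xxx/110x/1110/11110)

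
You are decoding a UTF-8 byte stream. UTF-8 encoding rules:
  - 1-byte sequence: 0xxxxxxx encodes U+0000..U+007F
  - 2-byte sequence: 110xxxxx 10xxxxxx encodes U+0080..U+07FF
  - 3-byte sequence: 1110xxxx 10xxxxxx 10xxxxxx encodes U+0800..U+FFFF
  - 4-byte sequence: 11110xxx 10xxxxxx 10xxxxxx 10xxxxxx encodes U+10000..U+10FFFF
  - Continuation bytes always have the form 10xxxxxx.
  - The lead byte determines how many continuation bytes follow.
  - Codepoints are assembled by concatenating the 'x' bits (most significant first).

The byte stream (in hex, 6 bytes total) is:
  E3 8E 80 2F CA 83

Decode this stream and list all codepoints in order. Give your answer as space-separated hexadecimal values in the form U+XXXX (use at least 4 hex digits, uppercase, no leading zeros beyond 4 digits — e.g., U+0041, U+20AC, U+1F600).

Byte[0]=E3: 3-byte lead, need 2 cont bytes. acc=0x3
Byte[1]=8E: continuation. acc=(acc<<6)|0x0E=0xCE
Byte[2]=80: continuation. acc=(acc<<6)|0x00=0x3380
Completed: cp=U+3380 (starts at byte 0)
Byte[3]=2F: 1-byte ASCII. cp=U+002F
Byte[4]=CA: 2-byte lead, need 1 cont bytes. acc=0xA
Byte[5]=83: continuation. acc=(acc<<6)|0x03=0x283
Completed: cp=U+0283 (starts at byte 4)

Answer: U+3380 U+002F U+0283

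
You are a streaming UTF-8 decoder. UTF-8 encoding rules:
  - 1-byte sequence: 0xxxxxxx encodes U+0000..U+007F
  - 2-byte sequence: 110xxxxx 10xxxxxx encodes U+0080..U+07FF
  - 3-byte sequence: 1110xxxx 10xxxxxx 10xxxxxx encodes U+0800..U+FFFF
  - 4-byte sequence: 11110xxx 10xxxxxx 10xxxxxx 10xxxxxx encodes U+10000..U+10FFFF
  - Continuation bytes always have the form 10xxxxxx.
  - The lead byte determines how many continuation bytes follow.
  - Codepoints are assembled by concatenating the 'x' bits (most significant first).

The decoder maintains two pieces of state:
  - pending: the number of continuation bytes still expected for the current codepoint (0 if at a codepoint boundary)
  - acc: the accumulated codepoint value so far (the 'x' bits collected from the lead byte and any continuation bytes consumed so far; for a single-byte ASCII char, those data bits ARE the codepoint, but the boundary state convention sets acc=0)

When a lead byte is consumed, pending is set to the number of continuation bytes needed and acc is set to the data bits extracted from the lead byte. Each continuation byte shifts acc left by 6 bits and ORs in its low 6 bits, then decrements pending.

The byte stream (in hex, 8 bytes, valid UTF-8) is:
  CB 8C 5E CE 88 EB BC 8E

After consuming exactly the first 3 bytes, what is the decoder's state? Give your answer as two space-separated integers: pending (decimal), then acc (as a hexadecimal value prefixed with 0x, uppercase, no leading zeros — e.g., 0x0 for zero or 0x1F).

Answer: 0 0x0

Derivation:
Byte[0]=CB: 2-byte lead. pending=1, acc=0xB
Byte[1]=8C: continuation. acc=(acc<<6)|0x0C=0x2CC, pending=0
Byte[2]=5E: 1-byte. pending=0, acc=0x0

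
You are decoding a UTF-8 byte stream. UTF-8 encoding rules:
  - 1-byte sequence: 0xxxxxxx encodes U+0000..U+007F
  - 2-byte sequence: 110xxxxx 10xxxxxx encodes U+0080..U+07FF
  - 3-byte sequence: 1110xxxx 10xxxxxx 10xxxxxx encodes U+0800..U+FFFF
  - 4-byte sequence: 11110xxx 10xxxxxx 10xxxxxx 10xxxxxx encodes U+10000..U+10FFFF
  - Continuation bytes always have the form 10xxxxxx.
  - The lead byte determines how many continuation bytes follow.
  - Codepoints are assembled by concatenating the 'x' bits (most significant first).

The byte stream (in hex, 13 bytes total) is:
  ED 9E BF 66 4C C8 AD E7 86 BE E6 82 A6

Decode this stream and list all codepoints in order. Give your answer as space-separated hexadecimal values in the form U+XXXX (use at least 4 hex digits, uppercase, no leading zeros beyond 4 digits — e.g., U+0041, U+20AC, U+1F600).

Byte[0]=ED: 3-byte lead, need 2 cont bytes. acc=0xD
Byte[1]=9E: continuation. acc=(acc<<6)|0x1E=0x35E
Byte[2]=BF: continuation. acc=(acc<<6)|0x3F=0xD7BF
Completed: cp=U+D7BF (starts at byte 0)
Byte[3]=66: 1-byte ASCII. cp=U+0066
Byte[4]=4C: 1-byte ASCII. cp=U+004C
Byte[5]=C8: 2-byte lead, need 1 cont bytes. acc=0x8
Byte[6]=AD: continuation. acc=(acc<<6)|0x2D=0x22D
Completed: cp=U+022D (starts at byte 5)
Byte[7]=E7: 3-byte lead, need 2 cont bytes. acc=0x7
Byte[8]=86: continuation. acc=(acc<<6)|0x06=0x1C6
Byte[9]=BE: continuation. acc=(acc<<6)|0x3E=0x71BE
Completed: cp=U+71BE (starts at byte 7)
Byte[10]=E6: 3-byte lead, need 2 cont bytes. acc=0x6
Byte[11]=82: continuation. acc=(acc<<6)|0x02=0x182
Byte[12]=A6: continuation. acc=(acc<<6)|0x26=0x60A6
Completed: cp=U+60A6 (starts at byte 10)

Answer: U+D7BF U+0066 U+004C U+022D U+71BE U+60A6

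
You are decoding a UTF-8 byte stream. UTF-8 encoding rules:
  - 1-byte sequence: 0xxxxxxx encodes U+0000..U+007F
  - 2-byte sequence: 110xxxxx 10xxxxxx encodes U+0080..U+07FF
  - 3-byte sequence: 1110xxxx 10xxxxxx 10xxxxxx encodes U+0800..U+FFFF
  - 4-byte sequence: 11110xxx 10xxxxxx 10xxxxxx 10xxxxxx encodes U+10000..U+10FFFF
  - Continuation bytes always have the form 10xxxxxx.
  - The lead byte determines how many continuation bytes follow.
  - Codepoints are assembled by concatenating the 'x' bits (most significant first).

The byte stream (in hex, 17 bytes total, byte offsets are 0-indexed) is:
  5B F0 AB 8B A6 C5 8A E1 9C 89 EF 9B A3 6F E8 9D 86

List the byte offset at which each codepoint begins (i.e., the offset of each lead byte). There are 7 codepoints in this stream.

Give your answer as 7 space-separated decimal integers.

Byte[0]=5B: 1-byte ASCII. cp=U+005B
Byte[1]=F0: 4-byte lead, need 3 cont bytes. acc=0x0
Byte[2]=AB: continuation. acc=(acc<<6)|0x2B=0x2B
Byte[3]=8B: continuation. acc=(acc<<6)|0x0B=0xACB
Byte[4]=A6: continuation. acc=(acc<<6)|0x26=0x2B2E6
Completed: cp=U+2B2E6 (starts at byte 1)
Byte[5]=C5: 2-byte lead, need 1 cont bytes. acc=0x5
Byte[6]=8A: continuation. acc=(acc<<6)|0x0A=0x14A
Completed: cp=U+014A (starts at byte 5)
Byte[7]=E1: 3-byte lead, need 2 cont bytes. acc=0x1
Byte[8]=9C: continuation. acc=(acc<<6)|0x1C=0x5C
Byte[9]=89: continuation. acc=(acc<<6)|0x09=0x1709
Completed: cp=U+1709 (starts at byte 7)
Byte[10]=EF: 3-byte lead, need 2 cont bytes. acc=0xF
Byte[11]=9B: continuation. acc=(acc<<6)|0x1B=0x3DB
Byte[12]=A3: continuation. acc=(acc<<6)|0x23=0xF6E3
Completed: cp=U+F6E3 (starts at byte 10)
Byte[13]=6F: 1-byte ASCII. cp=U+006F
Byte[14]=E8: 3-byte lead, need 2 cont bytes. acc=0x8
Byte[15]=9D: continuation. acc=(acc<<6)|0x1D=0x21D
Byte[16]=86: continuation. acc=(acc<<6)|0x06=0x8746
Completed: cp=U+8746 (starts at byte 14)

Answer: 0 1 5 7 10 13 14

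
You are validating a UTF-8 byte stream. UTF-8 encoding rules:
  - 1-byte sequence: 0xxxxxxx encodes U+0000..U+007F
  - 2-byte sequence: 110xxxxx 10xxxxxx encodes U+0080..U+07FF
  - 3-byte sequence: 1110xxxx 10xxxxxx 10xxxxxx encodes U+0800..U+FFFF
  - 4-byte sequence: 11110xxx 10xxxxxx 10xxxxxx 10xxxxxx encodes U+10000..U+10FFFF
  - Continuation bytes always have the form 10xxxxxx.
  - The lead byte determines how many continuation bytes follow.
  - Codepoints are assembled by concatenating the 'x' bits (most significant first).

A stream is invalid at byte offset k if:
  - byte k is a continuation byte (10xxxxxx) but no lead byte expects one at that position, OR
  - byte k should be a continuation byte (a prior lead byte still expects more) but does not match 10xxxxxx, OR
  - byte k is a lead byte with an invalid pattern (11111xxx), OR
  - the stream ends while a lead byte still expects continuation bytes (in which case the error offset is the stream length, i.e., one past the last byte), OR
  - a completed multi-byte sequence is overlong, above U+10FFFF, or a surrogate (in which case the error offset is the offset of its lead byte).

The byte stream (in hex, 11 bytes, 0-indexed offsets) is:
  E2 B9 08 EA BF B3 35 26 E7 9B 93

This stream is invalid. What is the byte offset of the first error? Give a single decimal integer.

Byte[0]=E2: 3-byte lead, need 2 cont bytes. acc=0x2
Byte[1]=B9: continuation. acc=(acc<<6)|0x39=0xB9
Byte[2]=08: expected 10xxxxxx continuation. INVALID

Answer: 2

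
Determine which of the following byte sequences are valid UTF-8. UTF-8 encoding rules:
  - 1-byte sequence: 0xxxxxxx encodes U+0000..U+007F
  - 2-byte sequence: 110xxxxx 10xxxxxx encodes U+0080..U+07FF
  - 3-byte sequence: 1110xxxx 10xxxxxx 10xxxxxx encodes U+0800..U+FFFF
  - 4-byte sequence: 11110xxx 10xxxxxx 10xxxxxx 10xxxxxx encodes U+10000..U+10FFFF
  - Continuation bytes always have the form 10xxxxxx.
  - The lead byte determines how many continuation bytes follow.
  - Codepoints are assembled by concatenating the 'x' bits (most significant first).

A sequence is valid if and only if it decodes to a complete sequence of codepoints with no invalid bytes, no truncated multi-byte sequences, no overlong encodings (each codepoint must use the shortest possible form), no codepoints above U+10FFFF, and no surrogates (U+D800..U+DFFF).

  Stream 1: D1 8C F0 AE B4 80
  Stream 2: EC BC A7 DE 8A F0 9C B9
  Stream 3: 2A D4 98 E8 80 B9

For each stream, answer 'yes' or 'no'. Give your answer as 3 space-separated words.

Stream 1: decodes cleanly. VALID
Stream 2: error at byte offset 8. INVALID
Stream 3: decodes cleanly. VALID

Answer: yes no yes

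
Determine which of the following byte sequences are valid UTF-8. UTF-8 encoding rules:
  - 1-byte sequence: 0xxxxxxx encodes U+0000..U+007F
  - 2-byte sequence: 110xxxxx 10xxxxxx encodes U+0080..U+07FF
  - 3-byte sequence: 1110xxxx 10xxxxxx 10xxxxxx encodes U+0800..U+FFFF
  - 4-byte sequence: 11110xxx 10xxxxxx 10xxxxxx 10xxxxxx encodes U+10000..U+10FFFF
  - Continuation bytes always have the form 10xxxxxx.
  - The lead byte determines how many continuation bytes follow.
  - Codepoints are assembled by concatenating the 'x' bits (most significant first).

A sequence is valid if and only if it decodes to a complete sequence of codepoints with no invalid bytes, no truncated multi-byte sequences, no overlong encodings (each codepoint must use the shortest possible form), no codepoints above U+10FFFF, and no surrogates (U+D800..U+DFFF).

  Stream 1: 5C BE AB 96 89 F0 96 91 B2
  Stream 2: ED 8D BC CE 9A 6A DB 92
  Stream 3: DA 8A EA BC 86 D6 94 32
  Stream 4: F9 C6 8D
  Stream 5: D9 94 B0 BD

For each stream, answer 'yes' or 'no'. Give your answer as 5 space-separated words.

Answer: no yes yes no no

Derivation:
Stream 1: error at byte offset 1. INVALID
Stream 2: decodes cleanly. VALID
Stream 3: decodes cleanly. VALID
Stream 4: error at byte offset 0. INVALID
Stream 5: error at byte offset 2. INVALID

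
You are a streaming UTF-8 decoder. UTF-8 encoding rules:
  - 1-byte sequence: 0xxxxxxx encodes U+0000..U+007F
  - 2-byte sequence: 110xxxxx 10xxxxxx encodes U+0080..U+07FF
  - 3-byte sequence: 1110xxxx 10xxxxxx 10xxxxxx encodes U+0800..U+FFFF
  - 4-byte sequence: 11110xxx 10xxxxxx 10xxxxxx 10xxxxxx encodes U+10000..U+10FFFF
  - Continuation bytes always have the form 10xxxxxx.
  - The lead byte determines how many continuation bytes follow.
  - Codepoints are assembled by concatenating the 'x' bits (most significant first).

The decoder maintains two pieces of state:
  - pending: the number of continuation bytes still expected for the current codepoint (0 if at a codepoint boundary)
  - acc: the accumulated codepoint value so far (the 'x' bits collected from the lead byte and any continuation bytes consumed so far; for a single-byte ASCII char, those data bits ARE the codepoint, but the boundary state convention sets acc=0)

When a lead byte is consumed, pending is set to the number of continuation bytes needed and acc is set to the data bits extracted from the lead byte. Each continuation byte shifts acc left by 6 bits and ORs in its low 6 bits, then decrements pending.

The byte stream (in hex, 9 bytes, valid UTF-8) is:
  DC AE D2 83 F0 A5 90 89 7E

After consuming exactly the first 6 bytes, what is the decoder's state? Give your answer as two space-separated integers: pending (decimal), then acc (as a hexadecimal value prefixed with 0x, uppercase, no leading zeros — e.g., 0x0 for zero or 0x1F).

Answer: 2 0x25

Derivation:
Byte[0]=DC: 2-byte lead. pending=1, acc=0x1C
Byte[1]=AE: continuation. acc=(acc<<6)|0x2E=0x72E, pending=0
Byte[2]=D2: 2-byte lead. pending=1, acc=0x12
Byte[3]=83: continuation. acc=(acc<<6)|0x03=0x483, pending=0
Byte[4]=F0: 4-byte lead. pending=3, acc=0x0
Byte[5]=A5: continuation. acc=(acc<<6)|0x25=0x25, pending=2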